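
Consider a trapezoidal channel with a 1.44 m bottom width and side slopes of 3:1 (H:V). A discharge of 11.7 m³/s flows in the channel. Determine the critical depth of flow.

y_c = 1.04 m

At critical depth, Q² T / (g A³) = 1, i.e. A³/T = Q²/g = 11.7²/9.81 = 13.95.
Trying y = 1.2 m: A³/T = 25.6 — high.
Trying y = 0.742 m: A³/T = 3.416 — low.
Trying y = 1.04 m: A³/T = 13.89 — close enough.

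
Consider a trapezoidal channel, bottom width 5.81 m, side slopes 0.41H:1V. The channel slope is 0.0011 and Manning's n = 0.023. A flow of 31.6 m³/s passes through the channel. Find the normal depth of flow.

y_n = 2.45 m

Manning's equation rearranged: A R^(2/3) = nQ / (1·√S) = 0.023 × 31.6 / (√0.0011) = 21.91.
Trying y = 3.12 m: A R^(2/3) = 32.26 — too large.
Trying y = 1.71 m: A R^(2/3) = 12.37 — too small.
Trying y = 2.45 m: A R^(2/3) = 21.91 — close enough.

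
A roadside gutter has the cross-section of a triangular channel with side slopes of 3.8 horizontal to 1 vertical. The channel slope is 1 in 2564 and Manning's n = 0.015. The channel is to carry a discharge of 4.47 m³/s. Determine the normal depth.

Manning's equation rearranged: A R^(2/3) = nQ / (1·√S) = 0.015 × 4.47 / (√0.00039) = 3.395.
At y = 0.911 m: A R^(2/3) = 1.826 — too small.
At y = 1.15 m: A R^(2/3) = 3.398 — ≈ 3.395.

y_n = 1.15 m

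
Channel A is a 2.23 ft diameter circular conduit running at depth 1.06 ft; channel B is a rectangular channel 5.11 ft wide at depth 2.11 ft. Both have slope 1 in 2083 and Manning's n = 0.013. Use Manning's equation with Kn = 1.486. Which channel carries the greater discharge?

channel B

Channel A: For a circular section of diameter D = 2.23 ft at depth y = 1.06 ft, the central angle is θ = 2 arccos(1 − 2y/D) = 3.043 rad. Then A = (D²/8)(θ − sin θ) = 1.83 ft² and P = Dθ/2 = 3.393 ft. Hydraulic radius R = A/P = 1.83/3.393 = 0.5394 ft. Q_A = (1.486/0.013)·1.83·0.5394^(2/3)·√0.0004801 = 3.038 ft³/s.
Channel B: Flow area A = b·y = 5.11 × 2.11 = 10.78 ft². Wetted perimeter P = b + 2y = 5.11 + 2×2.11 = 9.33 ft. Hydraulic radius R = A/P = 10.78/9.33 = 1.156 ft. Q_B = (1.486/0.013)·10.78·1.156^(2/3)·√0.0004801 = 29.74 ft³/s.
Q_A = 3.038 ft³/s vs Q_B = 29.74 ft³/s, so channel B carries more.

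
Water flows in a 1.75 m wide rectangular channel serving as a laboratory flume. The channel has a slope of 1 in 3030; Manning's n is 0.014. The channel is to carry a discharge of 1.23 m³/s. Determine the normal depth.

y_n = 0.923 m

Manning's equation rearranged: A R^(2/3) = nQ / (1·√S) = 0.014 × 1.23 / (√0.00033) = 0.9479.
Try y = 0.735 m: A R^(2/3) = 0.6977 — short.
Try y = 1.12 m: A R^(2/3) = 1.22 — over.
Try y = 0.923 m: A R^(2/3) = 0.9474 — close enough.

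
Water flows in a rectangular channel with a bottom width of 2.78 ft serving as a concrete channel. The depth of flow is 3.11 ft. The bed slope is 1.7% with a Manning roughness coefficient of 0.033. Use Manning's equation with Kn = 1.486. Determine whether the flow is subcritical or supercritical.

subcritical

Flow area A = b·y = 2.78 × 3.11 = 8.646 ft². Wetted perimeter P = b + 2y = 2.78 + 2×3.11 = 9 ft.
Hydraulic radius R = A/P = 8.646/9 = 0.9606 ft.
V = (1.486/n) R^(2/3) √S = (1.486/0.033) × 0.9606^(2/3) × √0.017 = 5.716 ft/s. Hydraulic depth D_h = A/T = 8.646/2.78 = 3.11 ft.
Froude number Fr = V/√(g·D_h) = 5.716/√(32.2×3.11) = 0.571, which is less than 1, so the flow is subcritical.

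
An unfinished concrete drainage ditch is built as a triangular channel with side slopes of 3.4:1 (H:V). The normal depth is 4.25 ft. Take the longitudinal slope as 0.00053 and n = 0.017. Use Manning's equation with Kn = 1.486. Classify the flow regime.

For a triangular section with side slope z = 3.4: A = zy² = 3.4×4.25² = 61.41 ft²; P = 2y√(1+z²) = 2×4.25×3.544 = 30.12 ft.
Hydraulic radius R = A/P = 61.41/30.12 = 2.039 ft.
V = (1.486/n) R^(2/3) √S = (1.486/0.017) × 2.039^(2/3) × √0.00053 = 3.235 ft/s. Hydraulic depth D_h = A/T = 61.41/28.9 = 2.125 ft.
Froude number Fr = V/√(g·D_h) = 3.235/√(32.2×2.125) = 0.391, which is less than 1, so the flow is subcritical.

subcritical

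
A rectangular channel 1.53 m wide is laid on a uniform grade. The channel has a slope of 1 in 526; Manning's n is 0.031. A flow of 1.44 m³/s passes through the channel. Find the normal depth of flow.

y_n = 1.13 m

Manning's equation rearranged: A R^(2/3) = nQ / (1·√S) = 0.031 × 1.44 / (√0.001901) = 1.024.
Try y = 0.956 m: A R^(2/3) = 0.8268 — short.
Try y = 1.44 m: A R^(2/3) = 1.387 — over.
Try y = 1.13 m: A R^(2/3) = 1.025 — ≈ 1.024.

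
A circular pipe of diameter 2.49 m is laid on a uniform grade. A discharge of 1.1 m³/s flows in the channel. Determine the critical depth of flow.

At critical depth, Q² T / (g A³) = 1, i.e. A³/T = Q²/g = 1.1²/9.81 = 0.1233.
At y = 0.513 m: A³/T = 0.1879 — over.
At y = 0.461 m: A³/T = 0.1236 — matches.

y_c = 0.461 m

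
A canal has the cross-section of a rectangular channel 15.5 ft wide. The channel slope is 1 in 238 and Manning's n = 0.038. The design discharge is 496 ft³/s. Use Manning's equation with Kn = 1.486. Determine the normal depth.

Manning's equation rearranged: A R^(2/3) = nQ / (1.486·√S) = 0.038 × 496 / (1.486 × √0.004202) = 195.7.
At y = 4.33 ft: A R^(2/3) = 132.6 — short.
At y = 6.18 ft: A R^(2/3) = 218.2 — over.
At y = 5.71 ft: A R^(2/3) = 195.7 — ≈ 195.7.

y_n = 5.71 ft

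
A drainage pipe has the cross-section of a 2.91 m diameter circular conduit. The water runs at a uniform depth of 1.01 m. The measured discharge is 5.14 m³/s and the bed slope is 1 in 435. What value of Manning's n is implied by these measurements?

For a circular section of diameter D = 2.91 m at depth y = 1.01 m, the central angle is θ = 2 arccos(1 − 2y/D) = 2.52 rad. Then A = (D²/8)(θ − sin θ) = 2.051 m² and P = Dθ/2 = 3.667 m.
Hydraulic radius R = A/P = 2.051/3.667 = 0.5594 m.
Rearranging Manning's equation: n = (1/Q) A R^(2/3) S^(1/2) = (1/5.14) × 2.051 × 0.5594^(2/3) × √0.002299 = 0.013.

n = 0.013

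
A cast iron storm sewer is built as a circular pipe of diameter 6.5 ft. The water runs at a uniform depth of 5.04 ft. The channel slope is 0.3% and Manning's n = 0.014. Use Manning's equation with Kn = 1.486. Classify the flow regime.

subcritical

For a circular section of diameter D = 6.5 ft at depth y = 5.04 ft, the central angle is θ = 2 arccos(1 − 2y/D) = 4.308 rad. Then A = (D²/8)(θ − sin θ) = 27.61 ft² and P = Dθ/2 = 14 ft.
Hydraulic radius R = A/P = 27.61/14 = 1.972 ft.
V = (1.486/n) R^(2/3) √S = (1.486/0.014) × 1.972^(2/3) × √0.003 = 9.142 ft/s. Hydraulic depth D_h = A/T = 27.61/5.425 = 5.089 ft.
Froude number Fr = V/√(g·D_h) = 9.142/√(32.2×5.089) = 0.714, which is less than 1, so the flow is subcritical.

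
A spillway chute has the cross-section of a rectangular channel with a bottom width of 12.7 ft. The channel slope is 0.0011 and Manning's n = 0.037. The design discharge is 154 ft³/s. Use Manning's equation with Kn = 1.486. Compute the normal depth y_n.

Manning's equation rearranged: A R^(2/3) = nQ / (1.486·√S) = 0.037 × 154 / (1.486 × √0.0011) = 115.6.
Trying y = 5.96 ft: A R^(2/3) = 160 — over.
Trying y = 3.78 ft: A R^(2/3) = 85.32 — short.
Trying y = 4.7 ft: A R^(2/3) = 115.8 — ≈ 115.6.

y_n = 4.7 ft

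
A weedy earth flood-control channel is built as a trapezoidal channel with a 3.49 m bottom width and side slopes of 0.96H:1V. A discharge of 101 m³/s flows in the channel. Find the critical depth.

At critical depth, Q² T / (g A³) = 1, i.e. A³/T = Q²/g = 101²/9.81 = 1040.
Trying y = 3.55 m: A³/T = 1425 — too large.
Trying y = 3.27 m: A³/T = 1043 — ≈ 1040.

y_c = 3.27 m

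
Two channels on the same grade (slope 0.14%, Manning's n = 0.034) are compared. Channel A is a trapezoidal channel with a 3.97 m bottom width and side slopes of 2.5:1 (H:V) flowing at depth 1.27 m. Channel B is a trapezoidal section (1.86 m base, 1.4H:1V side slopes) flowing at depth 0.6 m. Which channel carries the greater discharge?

channel A

Channel A: With bottom width b = 3.97 m and side slope z = 2.5: A = (b + zy)y = (3.97 + 2.5×1.27)×1.27 = 9.074 m²; P = b + 2y√(1+z²) = 3.97 + 2×1.27×2.693 = 10.81 m. Hydraulic radius R = A/P = 9.074/10.81 = 0.8395 m. Q_A = (1/0.034)·9.074·0.8395^(2/3)·√0.0014 = 8.887 m³/s.
Channel B: With bottom width b = 1.86 m and side slope z = 1.4: A = (b + zy)y = (1.86 + 1.4×0.6)×0.6 = 1.62 m²; P = b + 2y√(1+z²) = 1.86 + 2×0.6×1.72 = 3.925 m. Hydraulic radius R = A/P = 1.62/3.925 = 0.4128 m. Q_B = (1/0.034)·1.62·0.4128^(2/3)·√0.0014 = 0.9884 m³/s.
Q_A = 8.887 m³/s vs Q_B = 0.9884 m³/s, so channel A carries more.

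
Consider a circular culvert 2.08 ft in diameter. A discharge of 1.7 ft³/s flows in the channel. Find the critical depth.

y_c = 0.446 ft

At critical depth, Q² T / (g A³) = 1, i.e. A³/T = Q²/g = 1.7²/32.2 = 0.08975.
Trying y = 0.537 ft: A³/T = 0.1845 — high.
Trying y = 0.319 ft: A³/T = 0.02399 — low.
Trying y = 0.446 ft: A³/T = 0.08937 — ≈ 0.08975.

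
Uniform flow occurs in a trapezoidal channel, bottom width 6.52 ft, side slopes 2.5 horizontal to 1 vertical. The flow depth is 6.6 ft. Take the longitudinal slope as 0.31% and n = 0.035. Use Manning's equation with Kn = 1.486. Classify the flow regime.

With bottom width b = 6.52 ft and side slope z = 2.5: A = (b + zy)y = (6.52 + 2.5×6.6)×6.6 = 151.9 ft²; P = b + 2y√(1+z²) = 6.52 + 2×6.6×2.693 = 42.06 ft.
Hydraulic radius R = A/P = 151.9/42.06 = 3.612 ft.
V = (1.486/n) R^(2/3) √S = (1.486/0.035) × 3.612^(2/3) × √0.0031 = 5.565 ft/s. Hydraulic depth D_h = A/T = 151.9/39.52 = 3.844 ft.
Froude number Fr = V/√(g·D_h) = 5.565/√(32.2×3.844) = 0.5, which is less than 1, so the flow is subcritical.

subcritical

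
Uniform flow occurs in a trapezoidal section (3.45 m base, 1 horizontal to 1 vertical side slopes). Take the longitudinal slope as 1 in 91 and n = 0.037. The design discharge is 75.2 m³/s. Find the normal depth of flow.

Manning's equation rearranged: A R^(2/3) = nQ / (1·√S) = 0.037 × 75.2 / (√0.01099) = 26.54.
Try y = 2.41 m: A R^(2/3) = 17.47 — short.
Try y = 2.99 m: A R^(2/3) = 26.53 — matches.

y_n = 2.99 m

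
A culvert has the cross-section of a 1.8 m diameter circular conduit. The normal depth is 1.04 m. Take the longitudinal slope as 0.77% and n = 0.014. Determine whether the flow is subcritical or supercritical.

supercritical

For a circular section of diameter D = 1.8 m at depth y = 1.04 m, the central angle is θ = 2 arccos(1 − 2y/D) = 3.454 rad. Then A = (D²/8)(θ − sin θ) = 1.523 m² and P = Dθ/2 = 3.109 m.
Hydraulic radius R = A/P = 1.523/3.109 = 0.49 m.
V = (1/n) R^(2/3) √S = (1/0.014) × 0.49^(2/3) × √0.0077 = 3.896 m/s. Hydraulic depth D_h = A/T = 1.523/1.778 = 0.8567 m.
Froude number Fr = V/√(g·D_h) = 3.896/√(9.81×0.8567) = 1.34, which is greater than 1, so the flow is supercritical.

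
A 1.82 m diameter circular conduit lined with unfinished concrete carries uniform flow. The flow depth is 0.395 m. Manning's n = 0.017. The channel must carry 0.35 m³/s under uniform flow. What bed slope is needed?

S = 0.0014

For a circular section of diameter D = 1.82 m at depth y = 0.395 m, the central angle is θ = 2 arccos(1 − 2y/D) = 1.938 rad. Then A = (D²/8)(θ − sin θ) = 0.4162 m² and P = Dθ/2 = 1.764 m.
Hydraulic radius R = A/P = 0.4162/1.764 = 0.236 m.
From Manning's equation, S = [nQ / (1 A R^(2/3))]² = [0.017 × 0.35 / (1 × 0.4162 × 0.236^(2/3))]² = 0.0014.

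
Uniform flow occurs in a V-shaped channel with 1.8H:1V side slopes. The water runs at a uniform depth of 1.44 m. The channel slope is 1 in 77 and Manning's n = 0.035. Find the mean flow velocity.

V = 2.39 m/s

For a triangular section with side slope z = 1.8: A = zy² = 1.8×1.44² = 3.732 m²; P = 2y√(1+z²) = 2×1.44×2.059 = 5.93 m.
Hydraulic radius R = A/P = 3.732/5.93 = 0.6294 m.
From Manning's equation, V = (1/n) R^(2/3) S^(1/2) = (1/0.035) × 0.6294^(2/3) × 0.01299^(1/2) = 2.39 m/s.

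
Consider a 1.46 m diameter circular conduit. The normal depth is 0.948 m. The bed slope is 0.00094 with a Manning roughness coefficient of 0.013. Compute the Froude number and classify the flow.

For a circular section of diameter D = 1.46 m at depth y = 0.948 m, the central angle is θ = 2 arccos(1 − 2y/D) = 3.748 rad. Then A = (D²/8)(θ − sin θ) = 1.151 m² and P = Dθ/2 = 2.736 m.
Hydraulic radius R = A/P = 1.151/2.736 = 0.4205 m.
V = (1/n) R^(2/3) √S = (1/0.013) × 0.4205^(2/3) × √0.00094 = 1.324 m/s. Hydraulic depth D_h = A/T = 1.151/1.393 = 0.8257 m.
Froude number Fr = V/√(g·D_h) = 1.324/√(9.81×0.8257) = 0.465, which is less than 1, so the flow is subcritical.

subcritical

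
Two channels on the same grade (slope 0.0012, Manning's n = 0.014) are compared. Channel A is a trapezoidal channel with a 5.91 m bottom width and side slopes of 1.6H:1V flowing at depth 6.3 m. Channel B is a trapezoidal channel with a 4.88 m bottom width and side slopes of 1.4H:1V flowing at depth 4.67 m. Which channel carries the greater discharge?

Channel A: With bottom width b = 5.91 m and side slope z = 1.6: A = (b + zy)y = (5.91 + 1.6×6.3)×6.3 = 100.7 m²; P = b + 2y√(1+z²) = 5.91 + 2×6.3×1.887 = 29.68 m. Hydraulic radius R = A/P = 100.7/29.68 = 3.394 m. Q_A = (1/0.014)·100.7·3.394^(2/3)·√0.0012 = 562.9 m³/s.
Channel B: With bottom width b = 4.88 m and side slope z = 1.4: A = (b + zy)y = (4.88 + 1.4×4.67)×4.67 = 53.32 m²; P = b + 2y√(1+z²) = 4.88 + 2×4.67×1.72 = 20.95 m. Hydraulic radius R = A/P = 53.32/20.95 = 2.545 m. Q_B = (1/0.014)·53.32·2.545^(2/3)·√0.0012 = 246 m³/s.
Q_A = 562.9 m³/s vs Q_B = 246 m³/s, so channel A carries more.

channel A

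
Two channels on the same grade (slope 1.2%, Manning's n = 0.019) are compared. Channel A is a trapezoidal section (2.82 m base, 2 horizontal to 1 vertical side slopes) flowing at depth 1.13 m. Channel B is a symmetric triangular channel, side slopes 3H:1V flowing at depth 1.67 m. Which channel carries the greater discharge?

Channel A: With bottom width b = 2.82 m and side slope z = 2: A = (b + zy)y = (2.82 + 2×1.13)×1.13 = 5.74 m²; P = b + 2y√(1+z²) = 2.82 + 2×1.13×2.236 = 7.874 m. Hydraulic radius R = A/P = 5.74/7.874 = 0.7291 m. Q_A = (1/0.019)·5.74·0.7291^(2/3)·√0.012 = 26.81 m³/s.
Channel B: For a triangular section with side slope z = 3: A = zy² = 3×1.67² = 8.367 m²; P = 2y√(1+z²) = 2×1.67×3.162 = 10.56 m. Hydraulic radius R = A/P = 8.367/10.56 = 0.7922 m. Q_B = (1/0.019)·8.367·0.7922^(2/3)·√0.012 = 41.3 m³/s.
Q_A = 26.81 m³/s vs Q_B = 41.3 m³/s, so channel B carries more.

channel B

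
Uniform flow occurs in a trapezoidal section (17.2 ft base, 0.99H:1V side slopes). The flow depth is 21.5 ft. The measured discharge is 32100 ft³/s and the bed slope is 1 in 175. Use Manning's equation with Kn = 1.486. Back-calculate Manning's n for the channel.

n = 0.014

With bottom width b = 17.2 ft and side slope z = 0.99: A = (b + zy)y = (17.2 + 0.99×21.5)×21.5 = 827.4 ft²; P = b + 2y√(1+z²) = 17.2 + 2×21.5×1.407 = 77.71 ft.
Hydraulic radius R = A/P = 827.4/77.71 = 10.65 ft.
Rearranging Manning's equation: n = (1.486/Q) A R^(2/3) S^(1/2) = (1.486/32100) × 827.4 × 10.65^(2/3) × √0.005714 = 0.014.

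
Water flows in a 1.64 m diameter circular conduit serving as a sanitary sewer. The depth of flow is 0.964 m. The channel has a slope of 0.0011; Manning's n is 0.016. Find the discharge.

For a circular section of diameter D = 1.64 m at depth y = 0.964 m, the central angle is θ = 2 arccos(1 − 2y/D) = 3.495 rad. Then A = (D²/8)(θ − sin θ) = 1.291 m² and P = Dθ/2 = 2.866 m.
Hydraulic radius R = A/P = 1.291/2.866 = 0.4506 m.
Manning's equation: Q = (1/n) A R^(2/3) S^(1/2) = (1/0.016) × 1.291 × 0.4506^(2/3) × 0.0011^(1/2) = 1.57 m³/s.

Q = 1.57 m³/s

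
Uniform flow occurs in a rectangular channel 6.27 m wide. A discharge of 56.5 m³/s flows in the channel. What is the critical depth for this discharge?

For a rectangular channel, critical depth y_c = (q²/g)^(1/3) where q = Q/b = 56.5/6.27 = 9.011 m²/s.
So y_c = (9.011²/9.81)^(1/3) = 2.02 m.

y_c = 2.02 m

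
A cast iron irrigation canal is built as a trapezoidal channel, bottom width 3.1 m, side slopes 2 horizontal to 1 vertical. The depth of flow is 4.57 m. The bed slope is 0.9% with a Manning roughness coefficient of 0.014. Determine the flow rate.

With bottom width b = 3.1 m and side slope z = 2: A = (b + zy)y = (3.1 + 2×4.57)×4.57 = 55.94 m²; P = b + 2y√(1+z²) = 3.1 + 2×4.57×2.236 = 23.54 m.
Hydraulic radius R = A/P = 55.94/23.54 = 2.376 m.
Manning's equation: Q = (1/n) A R^(2/3) S^(1/2) = (1/0.014) × 55.94 × 2.376^(2/3) × 0.009^(1/2) = 675 m³/s.

Q = 675 m³/s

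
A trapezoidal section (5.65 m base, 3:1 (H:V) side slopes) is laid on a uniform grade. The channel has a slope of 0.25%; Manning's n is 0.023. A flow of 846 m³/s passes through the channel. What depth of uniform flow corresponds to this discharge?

Manning's equation rearranged: A R^(2/3) = nQ / (1·√S) = 0.023 × 846 / (√0.0025) = 389.2.
At y = 5.72 m: A R^(2/3) = 278.5 — low.
At y = 7.54 m: A R^(2/3) = 536.8 — high.
At y = 6.59 m: A R^(2/3) = 389.1 — matches.

y_n = 6.59 m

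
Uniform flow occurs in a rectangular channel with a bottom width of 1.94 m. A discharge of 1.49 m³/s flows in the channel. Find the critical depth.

For a rectangular channel, critical depth y_c = (q²/g)^(1/3) where q = Q/b = 1.49/1.94 = 0.768 m²/s.
So y_c = (0.768²/9.81)^(1/3) = 0.392 m.

y_c = 0.392 m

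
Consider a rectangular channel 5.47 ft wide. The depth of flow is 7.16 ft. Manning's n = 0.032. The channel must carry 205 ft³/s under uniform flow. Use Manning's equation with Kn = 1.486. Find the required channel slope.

Flow area A = b·y = 5.47 × 7.16 = 39.17 ft². Wetted perimeter P = b + 2y = 5.47 + 2×7.16 = 19.79 ft.
Hydraulic radius R = A/P = 39.17/19.79 = 1.979 ft.
From Manning's equation, S = [nQ / (1.486 A R^(2/3))]² = [0.032 × 205 / (1.486 × 39.17 × 1.979^(2/3))]² = 0.00511.

S = 0.00511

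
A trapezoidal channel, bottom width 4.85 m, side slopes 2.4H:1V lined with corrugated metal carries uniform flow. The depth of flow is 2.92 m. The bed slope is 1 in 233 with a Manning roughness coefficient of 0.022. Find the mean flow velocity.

With bottom width b = 4.85 m and side slope z = 2.4: A = (b + zy)y = (4.85 + 2.4×2.92)×2.92 = 34.63 m²; P = b + 2y√(1+z²) = 4.85 + 2×2.92×2.6 = 20.03 m.
Hydraulic radius R = A/P = 34.63/20.03 = 1.728 m.
From Manning's equation, V = (1/n) R^(2/3) S^(1/2) = (1/0.022) × 1.728^(2/3) × 0.004292^(1/2) = 4.29 m/s.

V = 4.29 m/s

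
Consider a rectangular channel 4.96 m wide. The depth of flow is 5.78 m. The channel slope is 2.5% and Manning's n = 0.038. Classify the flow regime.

subcritical

Flow area A = b·y = 4.96 × 5.78 = 28.67 m². Wetted perimeter P = b + 2y = 4.96 + 2×5.78 = 16.52 m.
Hydraulic radius R = A/P = 28.67/16.52 = 1.735 m.
V = (1/n) R^(2/3) √S = (1/0.038) × 1.735^(2/3) × √0.025 = 6.009 m/s. Hydraulic depth D_h = A/T = 28.67/4.96 = 5.78 m.
Froude number Fr = V/√(g·D_h) = 6.009/√(9.81×5.78) = 0.798, which is less than 1, so the flow is subcritical.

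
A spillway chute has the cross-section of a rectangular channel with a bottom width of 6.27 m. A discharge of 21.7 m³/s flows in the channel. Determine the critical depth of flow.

For a rectangular channel, critical depth y_c = (q²/g)^(1/3) where q = Q/b = 21.7/6.27 = 3.461 m²/s.
So y_c = (3.461²/9.81)^(1/3) = 1.07 m.

y_c = 1.07 m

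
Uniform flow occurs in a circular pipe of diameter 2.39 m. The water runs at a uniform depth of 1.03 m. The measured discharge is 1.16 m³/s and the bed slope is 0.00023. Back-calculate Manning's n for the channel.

n = 0.016

For a circular section of diameter D = 2.39 m at depth y = 1.03 m, the central angle is θ = 2 arccos(1 − 2y/D) = 2.865 rad. Then A = (D²/8)(θ − sin θ) = 1.85 m² and P = Dθ/2 = 3.423 m.
Hydraulic radius R = A/P = 1.85/3.423 = 0.5405 m.
Rearranging Manning's equation: n = (1/Q) A R^(2/3) S^(1/2) = (1/1.16) × 1.85 × 0.5405^(2/3) × √0.00023 = 0.016.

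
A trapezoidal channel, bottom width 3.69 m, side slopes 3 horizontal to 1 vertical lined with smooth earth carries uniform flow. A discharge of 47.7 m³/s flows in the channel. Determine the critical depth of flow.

y_c = 1.69 m

At critical depth, Q² T / (g A³) = 1, i.e. A³/T = Q²/g = 47.7²/9.81 = 231.9.
Try y = 1.44 m: A³/T = 124.5 — short.
Try y = 2.01 m: A³/T = 473.5 — over.
Try y = 1.69 m: A³/T = 234.6 — ≈ 231.9.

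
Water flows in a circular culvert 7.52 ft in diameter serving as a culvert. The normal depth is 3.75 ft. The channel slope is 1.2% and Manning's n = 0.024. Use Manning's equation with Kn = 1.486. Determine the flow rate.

Q = 228 ft³/s

For a circular section of diameter D = 7.52 ft at depth y = 3.75 ft, the central angle is θ = 2 arccos(1 − 2y/D) = 3.136 rad. Then A = (D²/8)(θ − sin θ) = 22.13 ft² and P = Dθ/2 = 11.79 ft.
Hydraulic radius R = A/P = 22.13/11.79 = 1.877 ft.
Manning's equation: Q = (1.486/n) A R^(2/3) S^(1/2) = (1.486/0.024) × 22.13 × 1.877^(2/3) × 0.012^(1/2) = 228 ft³/s.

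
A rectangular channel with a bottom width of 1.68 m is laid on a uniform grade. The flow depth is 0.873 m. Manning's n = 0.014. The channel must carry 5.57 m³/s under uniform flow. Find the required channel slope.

S = 0.00876

Flow area A = b·y = 1.68 × 0.873 = 1.467 m². Wetted perimeter P = b + 2y = 1.68 + 2×0.873 = 3.426 m.
Hydraulic radius R = A/P = 1.467/3.426 = 0.4281 m.
From Manning's equation, S = [nQ / (1 A R^(2/3))]² = [0.014 × 5.57 / (1 × 1.467 × 0.4281^(2/3))]² = 0.00876.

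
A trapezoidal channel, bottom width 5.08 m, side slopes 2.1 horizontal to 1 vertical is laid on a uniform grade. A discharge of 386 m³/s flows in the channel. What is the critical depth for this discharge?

At critical depth, Q² T / (g A³) = 1, i.e. A³/T = Q²/g = 386²/9.81 = 15190.
Try y = 5.34 m: A³/T = 23950 — too large.
Try y = 3.41 m: A³/T = 3749 — too small.
Try y = 4.79 m: A³/T = 15130 — matches.

y_c = 4.79 m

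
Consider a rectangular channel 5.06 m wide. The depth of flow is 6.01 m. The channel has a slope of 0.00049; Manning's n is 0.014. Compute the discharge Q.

Flow area A = b·y = 5.06 × 6.01 = 30.41 m². Wetted perimeter P = b + 2y = 5.06 + 2×6.01 = 17.08 m.
Hydraulic radius R = A/P = 30.41/17.08 = 1.78 m.
Manning's equation: Q = (1/n) A R^(2/3) S^(1/2) = (1/0.014) × 30.41 × 1.78^(2/3) × 0.00049^(1/2) = 70.6 m³/s.

Q = 70.6 m³/s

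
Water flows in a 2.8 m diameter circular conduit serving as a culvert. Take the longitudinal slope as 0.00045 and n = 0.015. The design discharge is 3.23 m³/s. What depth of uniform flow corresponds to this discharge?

Manning's equation rearranged: A R^(2/3) = nQ / (1·√S) = 0.015 × 3.23 / (√0.00045) = 2.284.
Try y = 1.05 m: A R^(2/3) = 1.452 — low.
Try y = 1.6 m: A R^(2/3) = 3.023 — high.
Try y = 1.35 m: A R^(2/3) = 2.281 — ≈ 2.284.

y_n = 1.35 m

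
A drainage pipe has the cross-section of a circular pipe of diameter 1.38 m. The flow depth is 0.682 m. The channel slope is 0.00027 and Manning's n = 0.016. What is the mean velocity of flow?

V = 0.503 m/s

For a circular section of diameter D = 1.38 m at depth y = 0.682 m, the central angle is θ = 2 arccos(1 − 2y/D) = 3.118 rad. Then A = (D²/8)(θ − sin θ) = 0.7368 m² and P = Dθ/2 = 2.152 m.
Hydraulic radius R = A/P = 0.7368/2.152 = 0.3424 m.
From Manning's equation, V = (1/n) R^(2/3) S^(1/2) = (1/0.016) × 0.3424^(2/3) × 0.00027^(1/2) = 0.503 m/s.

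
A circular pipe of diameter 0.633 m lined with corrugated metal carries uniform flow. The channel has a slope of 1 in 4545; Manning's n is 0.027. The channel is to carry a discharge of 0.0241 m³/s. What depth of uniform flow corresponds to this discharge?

Manning's equation rearranged: A R^(2/3) = nQ / (1·√S) = 0.027 × 0.0241 / (√0.00022) = 0.04387.
At y = 0.251 m: A R^(2/3) = 0.03054 — too small.
At y = 0.346 m: A R^(2/3) = 0.05339 — too large.
At y = 0.308 m: A R^(2/3) = 0.04394 — matches.

y_n = 0.308 m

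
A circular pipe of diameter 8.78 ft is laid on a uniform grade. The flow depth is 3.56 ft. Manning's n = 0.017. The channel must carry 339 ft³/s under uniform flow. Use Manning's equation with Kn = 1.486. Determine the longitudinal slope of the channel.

S = 0.0121

For a circular section of diameter D = 8.78 ft at depth y = 3.56 ft, the central angle is θ = 2 arccos(1 − 2y/D) = 2.761 rad. Then A = (D²/8)(θ − sin θ) = 23.03 ft² and P = Dθ/2 = 12.12 ft.
Hydraulic radius R = A/P = 23.03/12.12 = 1.9 ft.
From Manning's equation, S = [nQ / (1.486 A R^(2/3))]² = [0.017 × 339 / (1.486 × 23.03 × 1.9^(2/3))]² = 0.0121.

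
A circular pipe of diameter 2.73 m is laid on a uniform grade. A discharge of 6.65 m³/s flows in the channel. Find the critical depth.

At critical depth, Q² T / (g A³) = 1, i.e. A³/T = Q²/g = 6.65²/9.81 = 4.508.
At y = 0.865 m: A³/T = 1.591 — too small.
At y = 1.13 m: A³/T = 4.456 — ≈ 4.508.

y_c = 1.13 m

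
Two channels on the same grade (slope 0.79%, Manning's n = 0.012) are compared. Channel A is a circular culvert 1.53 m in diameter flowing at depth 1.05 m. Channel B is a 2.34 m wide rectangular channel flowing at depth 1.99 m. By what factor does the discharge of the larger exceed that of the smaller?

Channel A: For a circular section of diameter D = 1.53 m at depth y = 1.05 m, the central angle is θ = 2 arccos(1 − 2y/D) = 3.905 rad. Then A = (D²/8)(θ − sin θ) = 1.345 m² and P = Dθ/2 = 2.987 m. Hydraulic radius R = A/P = 1.345/2.987 = 0.4502 m. Q_A = (1/0.012)·1.345·0.4502^(2/3)·√0.0079 = 5.852 m³/s.
Channel B: Flow area A = b·y = 2.34 × 1.99 = 4.657 m². Wetted perimeter P = b + 2y = 2.34 + 2×1.99 = 6.32 m. Hydraulic radius R = A/P = 4.657/6.32 = 0.7368 m. Q_B = (1/0.012)·4.657·0.7368^(2/3)·√0.0079 = 28.14 m³/s.
The larger discharge is 28.14 m³/s and the smaller is 5.852 m³/s; the ratio is 4.81.

4.81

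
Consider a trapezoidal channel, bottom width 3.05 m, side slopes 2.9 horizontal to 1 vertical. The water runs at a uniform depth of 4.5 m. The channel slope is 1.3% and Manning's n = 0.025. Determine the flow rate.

Q = 586 m³/s

With bottom width b = 3.05 m and side slope z = 2.9: A = (b + zy)y = (3.05 + 2.9×4.5)×4.5 = 72.45 m²; P = b + 2y√(1+z²) = 3.05 + 2×4.5×3.068 = 30.66 m.
Hydraulic radius R = A/P = 72.45/30.66 = 2.363 m.
Manning's equation: Q = (1/n) A R^(2/3) S^(1/2) = (1/0.025) × 72.45 × 2.363^(2/3) × 0.013^(1/2) = 586 m³/s.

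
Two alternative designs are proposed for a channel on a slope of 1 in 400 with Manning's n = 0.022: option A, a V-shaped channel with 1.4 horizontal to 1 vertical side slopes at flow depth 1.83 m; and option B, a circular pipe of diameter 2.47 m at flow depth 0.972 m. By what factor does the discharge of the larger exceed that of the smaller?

3.39

Channel A: For a triangular section with side slope z = 1.4: A = zy² = 1.4×1.83² = 4.688 m²; P = 2y√(1+z²) = 2×1.83×1.72 = 6.297 m. Hydraulic radius R = A/P = 4.688/6.297 = 0.7446 m. Q_A = (1/0.022)·4.688·0.7446^(2/3)·√0.0025 = 8.753 m³/s.
Channel B: For a circular section of diameter D = 2.47 m at depth y = 0.972 m, the central angle is θ = 2 arccos(1 − 2y/D) = 2.712 rad. Then A = (D²/8)(θ − sin θ) = 1.751 m² and P = Dθ/2 = 3.35 m. Hydraulic radius R = A/P = 1.751/3.35 = 0.5228 m. Q_B = (1/0.022)·1.751·0.5228^(2/3)·√0.0025 = 2.583 m³/s.
The larger discharge is 8.753 m³/s and the smaller is 2.583 m³/s; the ratio is 3.39.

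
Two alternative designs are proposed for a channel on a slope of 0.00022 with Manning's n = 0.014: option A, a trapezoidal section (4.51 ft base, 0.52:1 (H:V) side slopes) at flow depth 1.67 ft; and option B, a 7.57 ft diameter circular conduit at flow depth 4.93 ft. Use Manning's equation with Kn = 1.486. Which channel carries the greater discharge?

Channel A: With bottom width b = 4.51 ft and side slope z = 0.52: A = (b + zy)y = (4.51 + 0.52×1.67)×1.67 = 8.982 ft²; P = b + 2y√(1+z²) = 4.51 + 2×1.67×1.127 = 8.275 ft. Hydraulic radius R = A/P = 8.982/8.275 = 1.085 ft. Q_A = (1.486/0.014)·8.982·1.085^(2/3)·√0.00022 = 14.94 ft³/s.
Channel B: For a circular section of diameter D = 7.57 ft at depth y = 4.93 ft, the central angle is θ = 2 arccos(1 − 2y/D) = 3.756 rad. Then A = (D²/8)(θ − sin θ) = 31.04 ft² and P = Dθ/2 = 14.22 ft. Hydraulic radius R = A/P = 31.04/14.22 = 2.183 ft. Q_B = (1.486/0.014)·31.04·2.183^(2/3)·√0.00022 = 82.23 ft³/s.
Q_A = 14.94 ft³/s vs Q_B = 82.23 ft³/s, so channel B carries more.

channel B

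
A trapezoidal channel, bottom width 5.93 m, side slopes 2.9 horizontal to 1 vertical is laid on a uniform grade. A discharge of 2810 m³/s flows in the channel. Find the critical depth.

At critical depth, Q² T / (g A³) = 1, i.e. A³/T = Q²/g = 2810²/9.81 = 804900.
At y = 12.6 m: A³/T = 1939000 — high.
At y = 9.24 m: A³/T = 464500 — low.
At y = 10.4 m: A³/T = 798100 — ≈ 804900.

y_c = 10.4 m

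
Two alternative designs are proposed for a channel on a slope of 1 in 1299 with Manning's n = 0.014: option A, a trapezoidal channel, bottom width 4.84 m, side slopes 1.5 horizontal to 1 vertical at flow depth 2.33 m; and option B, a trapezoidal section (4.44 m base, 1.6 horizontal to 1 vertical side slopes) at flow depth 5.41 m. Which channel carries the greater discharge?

channel B

Channel A: With bottom width b = 4.84 m and side slope z = 1.5: A = (b + zy)y = (4.84 + 1.5×2.33)×2.33 = 19.42 m²; P = b + 2y√(1+z²) = 4.84 + 2×2.33×1.803 = 13.24 m. Hydraulic radius R = A/P = 19.42/13.24 = 1.467 m. Q_A = (1/0.014)·19.42·1.467^(2/3)·√0.0007698 = 49.68 m³/s.
Channel B: With bottom width b = 4.44 m and side slope z = 1.6: A = (b + zy)y = (4.44 + 1.6×5.41)×5.41 = 70.85 m²; P = b + 2y√(1+z²) = 4.44 + 2×5.41×1.887 = 24.86 m. Hydraulic radius R = A/P = 70.85/24.86 = 2.85 m. Q_B = (1/0.014)·70.85·2.85^(2/3)·√0.0007698 = 282.3 m³/s.
Q_A = 49.68 m³/s vs Q_B = 282.3 m³/s, so channel B carries more.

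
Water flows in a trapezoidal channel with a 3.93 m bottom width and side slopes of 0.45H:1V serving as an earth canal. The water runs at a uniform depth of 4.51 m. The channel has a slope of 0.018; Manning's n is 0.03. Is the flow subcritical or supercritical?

With bottom width b = 3.93 m and side slope z = 0.45: A = (b + zy)y = (3.93 + 0.45×4.51)×4.51 = 26.88 m²; P = b + 2y√(1+z²) = 3.93 + 2×4.51×1.097 = 13.82 m.
Hydraulic radius R = A/P = 26.88/13.82 = 1.945 m.
V = (1/n) R^(2/3) √S = (1/0.03) × 1.945^(2/3) × √0.018 = 6.967 m/s. Hydraulic depth D_h = A/T = 26.88/7.989 = 3.364 m.
Froude number Fr = V/√(g·D_h) = 6.967/√(9.81×3.364) = 1.21, which is greater than 1, so the flow is supercritical.

supercritical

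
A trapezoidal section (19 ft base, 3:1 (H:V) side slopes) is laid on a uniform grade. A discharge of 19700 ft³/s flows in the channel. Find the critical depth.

At critical depth, Q² T / (g A³) = 1, i.e. A³/T = Q²/g = 19700²/32.2 = 12050000.
At y = 13 ft: A³/T = 4419000 — short.
At y = 18.8 ft: A³/T = 21610000 — over.
At y = 16.4 ft: A³/T = 11920000 — matches.

y_c = 16.4 ft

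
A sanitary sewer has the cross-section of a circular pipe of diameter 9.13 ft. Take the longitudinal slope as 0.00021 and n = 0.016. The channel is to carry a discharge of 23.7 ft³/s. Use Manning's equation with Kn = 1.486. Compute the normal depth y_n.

y_n = 2.43 ft

Manning's equation rearranged: A R^(2/3) = nQ / (1.486·√S) = 0.016 × 23.7 / (1.486 × √0.00021) = 17.61.
Trying y = 2.96 ft: A R^(2/3) = 25.8 — high.
Trying y = 2.05 ft: A R^(2/3) = 12.55 — low.
Trying y = 2.43 ft: A R^(2/3) = 17.59 — ≈ 17.61.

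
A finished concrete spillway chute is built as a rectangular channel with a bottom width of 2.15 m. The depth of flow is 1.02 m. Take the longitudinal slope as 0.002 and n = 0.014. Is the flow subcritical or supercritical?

subcritical

Flow area A = b·y = 2.15 × 1.02 = 2.193 m². Wetted perimeter P = b + 2y = 2.15 + 2×1.02 = 4.19 m.
Hydraulic radius R = A/P = 2.193/4.19 = 0.5234 m.
V = (1/n) R^(2/3) √S = (1/0.014) × 0.5234^(2/3) × √0.002 = 2.075 m/s. Hydraulic depth D_h = A/T = 2.193/2.15 = 1.02 m.
Froude number Fr = V/√(g·D_h) = 2.075/√(9.81×1.02) = 0.656, which is less than 1, so the flow is subcritical.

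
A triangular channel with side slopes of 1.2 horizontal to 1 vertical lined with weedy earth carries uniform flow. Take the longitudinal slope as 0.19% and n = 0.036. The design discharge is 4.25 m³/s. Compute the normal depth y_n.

Manning's equation rearranged: A R^(2/3) = nQ / (1·√S) = 0.036 × 4.25 / (√0.0019) = 3.51.
At y = 1.52 m: A R^(2/3) = 1.937 — short.
At y = 2.22 m: A R^(2/3) = 5.318 — over.
At y = 1.9 m: A R^(2/3) = 3.512 — matches.

y_n = 1.9 m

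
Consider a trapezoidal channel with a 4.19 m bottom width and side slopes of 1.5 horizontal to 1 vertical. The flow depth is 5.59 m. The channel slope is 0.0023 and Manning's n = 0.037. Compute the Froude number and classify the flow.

subcritical

With bottom width b = 4.19 m and side slope z = 1.5: A = (b + zy)y = (4.19 + 1.5×5.59)×5.59 = 70.29 m²; P = b + 2y√(1+z²) = 4.19 + 2×5.59×1.803 = 24.35 m.
Hydraulic radius R = A/P = 70.29/24.35 = 2.887 m.
V = (1/n) R^(2/3) √S = (1/0.037) × 2.887^(2/3) × √0.0023 = 2.628 m/s. Hydraulic depth D_h = A/T = 70.29/20.96 = 3.354 m.
Froude number Fr = V/√(g·D_h) = 2.628/√(9.81×3.354) = 0.458, which is less than 1, so the flow is subcritical.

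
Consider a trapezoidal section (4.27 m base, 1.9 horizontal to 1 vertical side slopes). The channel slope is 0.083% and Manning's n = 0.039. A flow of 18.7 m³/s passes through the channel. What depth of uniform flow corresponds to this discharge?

Manning's equation rearranged: A R^(2/3) = nQ / (1·√S) = 0.039 × 18.7 / (√0.00083) = 25.31.
At y = 2.01 m: A R^(2/3) = 18.97 — short.
At y = 2.55 m: A R^(2/3) = 30.82 — over.
At y = 2.32 m: A R^(2/3) = 25.37 — ≈ 25.31.

y_n = 2.32 m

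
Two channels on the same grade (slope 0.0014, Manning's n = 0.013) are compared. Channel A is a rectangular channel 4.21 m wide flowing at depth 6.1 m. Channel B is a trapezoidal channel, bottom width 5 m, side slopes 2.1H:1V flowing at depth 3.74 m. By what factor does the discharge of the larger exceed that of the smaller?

2.31

Channel A: Flow area A = b·y = 4.21 × 6.1 = 25.68 m². Wetted perimeter P = b + 2y = 4.21 + 2×6.1 = 16.41 m. Hydraulic radius R = A/P = 25.68/16.41 = 1.565 m. Q_A = (1/0.013)·25.68·1.565^(2/3)·√0.0014 = 99.63 m³/s.
Channel B: With bottom width b = 5 m and side slope z = 2.1: A = (b + zy)y = (5 + 2.1×3.74)×3.74 = 48.07 m²; P = b + 2y√(1+z²) = 5 + 2×3.74×2.326 = 22.4 m. Hydraulic radius R = A/P = 48.07/22.4 = 2.146 m. Q_B = (1/0.013)·48.07·2.146^(2/3)·√0.0014 = 230.2 m³/s.
The larger discharge is 230.2 m³/s and the smaller is 99.63 m³/s; the ratio is 2.31.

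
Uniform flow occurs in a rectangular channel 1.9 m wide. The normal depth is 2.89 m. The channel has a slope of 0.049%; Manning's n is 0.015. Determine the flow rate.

Q = 6.48 m³/s

Flow area A = b·y = 1.9 × 2.89 = 5.491 m². Wetted perimeter P = b + 2y = 1.9 + 2×2.89 = 7.68 m.
Hydraulic radius R = A/P = 5.491/7.68 = 0.715 m.
Manning's equation: Q = (1/n) A R^(2/3) S^(1/2) = (1/0.015) × 5.491 × 0.715^(2/3) × 0.00049^(1/2) = 6.48 m³/s.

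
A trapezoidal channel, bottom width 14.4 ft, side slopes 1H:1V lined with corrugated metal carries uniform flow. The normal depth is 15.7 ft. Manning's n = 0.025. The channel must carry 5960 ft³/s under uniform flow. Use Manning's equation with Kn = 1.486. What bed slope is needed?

S = 0.0028

With bottom width b = 14.4 ft and side slope z = 1: A = (b + zy)y = (14.4 + 1×15.7)×15.7 = 472.6 ft²; P = b + 2y√(1+z²) = 14.4 + 2×15.7×1.414 = 58.81 ft.
Hydraulic radius R = A/P = 472.6/58.81 = 8.036 ft.
From Manning's equation, S = [nQ / (1.486 A R^(2/3))]² = [0.025 × 5960 / (1.486 × 472.6 × 8.036^(2/3))]² = 0.0028.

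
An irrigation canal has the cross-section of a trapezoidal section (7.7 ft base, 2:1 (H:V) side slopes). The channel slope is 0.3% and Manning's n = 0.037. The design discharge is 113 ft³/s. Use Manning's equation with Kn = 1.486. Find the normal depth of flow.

Manning's equation rearranged: A R^(2/3) = nQ / (1.486·√S) = 0.037 × 113 / (1.486 × √0.003) = 51.37.
At y = 1.85 ft: A R^(2/3) = 25.38 — short.
At y = 3.06 ft: A R^(2/3) = 66.63 — over.
At y = 2.68 ft: A R^(2/3) = 51.37 — close enough.

y_n = 2.68 ft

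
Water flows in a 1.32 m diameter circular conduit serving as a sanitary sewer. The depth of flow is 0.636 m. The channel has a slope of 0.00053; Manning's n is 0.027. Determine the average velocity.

For a circular section of diameter D = 1.32 m at depth y = 0.636 m, the central angle is θ = 2 arccos(1 − 2y/D) = 3.069 rad. Then A = (D²/8)(θ − sin θ) = 0.6526 m² and P = Dθ/2 = 2.025 m.
Hydraulic radius R = A/P = 0.6526/2.025 = 0.3222 m.
From Manning's equation, V = (1/n) R^(2/3) S^(1/2) = (1/0.027) × 0.3222^(2/3) × 0.00053^(1/2) = 0.401 m/s.

V = 0.401 m/s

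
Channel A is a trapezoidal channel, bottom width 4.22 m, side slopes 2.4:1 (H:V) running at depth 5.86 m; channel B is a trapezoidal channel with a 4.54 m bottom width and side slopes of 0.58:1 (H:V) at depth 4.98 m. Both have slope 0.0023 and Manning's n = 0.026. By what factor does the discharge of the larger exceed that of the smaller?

Channel A: With bottom width b = 4.22 m and side slope z = 2.4: A = (b + zy)y = (4.22 + 2.4×5.86)×5.86 = 107.1 m²; P = b + 2y√(1+z²) = 4.22 + 2×5.86×2.6 = 34.69 m. Hydraulic radius R = A/P = 107.1/34.69 = 3.088 m. Q_A = (1/0.026)·107.1·3.088^(2/3)·√0.0023 = 419.1 m³/s.
Channel B: With bottom width b = 4.54 m and side slope z = 0.58: A = (b + zy)y = (4.54 + 0.58×4.98)×4.98 = 36.99 m²; P = b + 2y√(1+z²) = 4.54 + 2×4.98×1.156 = 16.05 m. Hydraulic radius R = A/P = 36.99/16.05 = 2.304 m. Q_B = (1/0.026)·36.99·2.304^(2/3)·√0.0023 = 119 m³/s.
The larger discharge is 419.1 m³/s and the smaller is 119 m³/s; the ratio is 3.52.

3.52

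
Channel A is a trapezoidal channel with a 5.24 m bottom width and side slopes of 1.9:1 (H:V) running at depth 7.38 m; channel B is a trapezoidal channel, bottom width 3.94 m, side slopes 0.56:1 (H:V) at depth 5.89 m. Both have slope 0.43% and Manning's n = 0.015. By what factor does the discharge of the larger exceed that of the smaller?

Channel A: With bottom width b = 5.24 m and side slope z = 1.9: A = (b + zy)y = (5.24 + 1.9×7.38)×7.38 = 142.2 m²; P = b + 2y√(1+z²) = 5.24 + 2×7.38×2.147 = 36.93 m. Hydraulic radius R = A/P = 142.2/36.93 = 3.849 m. Q_A = (1/0.015)·142.2·3.849^(2/3)·√0.0043 = 1526 m³/s.
Channel B: With bottom width b = 3.94 m and side slope z = 0.56: A = (b + zy)y = (3.94 + 0.56×5.89)×5.89 = 42.63 m²; P = b + 2y√(1+z²) = 3.94 + 2×5.89×1.146 = 17.44 m. Hydraulic radius R = A/P = 42.63/17.44 = 2.444 m. Q_B = (1/0.015)·42.63·2.444^(2/3)·√0.0043 = 338.2 m³/s.
The larger discharge is 1526 m³/s and the smaller is 338.2 m³/s; the ratio is 4.51.

4.51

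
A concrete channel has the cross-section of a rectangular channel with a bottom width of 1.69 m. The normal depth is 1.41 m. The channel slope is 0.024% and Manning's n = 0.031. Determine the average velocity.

Flow area A = b·y = 1.69 × 1.41 = 2.383 m². Wetted perimeter P = b + 2y = 1.69 + 2×1.41 = 4.51 m.
Hydraulic radius R = A/P = 2.383/4.51 = 0.5284 m.
From Manning's equation, V = (1/n) R^(2/3) S^(1/2) = (1/0.031) × 0.5284^(2/3) × 0.00024^(1/2) = 0.327 m/s.

V = 0.327 m/s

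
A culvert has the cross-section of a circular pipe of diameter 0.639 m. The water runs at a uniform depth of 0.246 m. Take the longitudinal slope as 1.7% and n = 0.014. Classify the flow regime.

supercritical

For a circular section of diameter D = 0.639 m at depth y = 0.246 m, the central angle is θ = 2 arccos(1 − 2y/D) = 2.677 rad. Then A = (D²/8)(θ − sin θ) = 0.1138 m² and P = Dθ/2 = 0.8554 m.
Hydraulic radius R = A/P = 0.1138/0.8554 = 0.133 m.
V = (1/n) R^(2/3) √S = (1/0.014) × 0.133^(2/3) × √0.017 = 2.427 m/s. Hydraulic depth D_h = A/T = 0.1138/0.6219 = 0.183 m.
Froude number Fr = V/√(g·D_h) = 2.427/√(9.81×0.183) = 1.81, which is greater than 1, so the flow is supercritical.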